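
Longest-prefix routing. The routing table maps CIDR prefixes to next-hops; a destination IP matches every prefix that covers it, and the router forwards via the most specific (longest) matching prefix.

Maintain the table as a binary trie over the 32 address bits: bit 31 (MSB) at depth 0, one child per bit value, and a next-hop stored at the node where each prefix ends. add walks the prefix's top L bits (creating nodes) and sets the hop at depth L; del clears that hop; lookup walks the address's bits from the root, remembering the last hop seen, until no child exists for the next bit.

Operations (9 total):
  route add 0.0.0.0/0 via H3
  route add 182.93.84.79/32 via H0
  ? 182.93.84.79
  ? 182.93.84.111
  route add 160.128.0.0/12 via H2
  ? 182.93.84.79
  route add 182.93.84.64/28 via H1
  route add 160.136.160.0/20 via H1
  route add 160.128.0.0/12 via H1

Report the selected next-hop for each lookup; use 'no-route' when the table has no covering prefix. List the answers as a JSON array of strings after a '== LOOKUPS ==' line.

Apply in order:
  add 0.0.0.0/0 -> H3 at depth 0
  add 182.93.84.79/32 -> H0 at depth 32
  ? 182.93.84.79  path d0:H3→d1:-→d2:-→d3:-→d4:-→d5:-→d6:-→d7:-→d8:-→d9:-→d10:-→d11:-→d12:-→d13:-→d14:-→d15:-→d16:-→d17:-→d18:-→d19:-→d20:-→d21:-→d22:-→d23:-→d24:-→d25:-→d26:-→d27:-→d28:-→d29:-→d30:-→d31:-→d32:H0  best=H0
  ? 182.93.84.111  path d0:H3→d1:-→d2:-→d3:-→d4:-→d5:-→d6:-→d7:-→d8:-→d9:-→d10:-→d11:-→d12:-→d13:-→d14:-→d15:-→d16:-→d17:-→d18:-→d19:-→d20:-→d21:-→d22:-→d23:-→d24:-→d25:-→d26:-  best=H3
  add 160.128.0.0/12 -> H2 at depth 12
  ? 182.93.84.79  path d0:H3→d1:-→d2:-→d3:-→d4:-→d5:-→d6:-→d7:-→d8:-→d9:-→d10:-→d11:-→d12:-→d13:-→d14:-→d15:-→d16:-→d17:-→d18:-→d19:-→d20:-→d21:-→d22:-→d23:-→d24:-→d25:-→d26:-→d27:-→d28:-→d29:-→d30:-→d31:-→d32:H0  best=H0
  add 182.93.84.64/28 -> H1 at depth 28
  add 160.136.160.0/20 -> H1 at depth 20
  add 160.128.0.0/12 -> H1 at depth 12

== LOOKUPS ==
["H0","H3","H0"]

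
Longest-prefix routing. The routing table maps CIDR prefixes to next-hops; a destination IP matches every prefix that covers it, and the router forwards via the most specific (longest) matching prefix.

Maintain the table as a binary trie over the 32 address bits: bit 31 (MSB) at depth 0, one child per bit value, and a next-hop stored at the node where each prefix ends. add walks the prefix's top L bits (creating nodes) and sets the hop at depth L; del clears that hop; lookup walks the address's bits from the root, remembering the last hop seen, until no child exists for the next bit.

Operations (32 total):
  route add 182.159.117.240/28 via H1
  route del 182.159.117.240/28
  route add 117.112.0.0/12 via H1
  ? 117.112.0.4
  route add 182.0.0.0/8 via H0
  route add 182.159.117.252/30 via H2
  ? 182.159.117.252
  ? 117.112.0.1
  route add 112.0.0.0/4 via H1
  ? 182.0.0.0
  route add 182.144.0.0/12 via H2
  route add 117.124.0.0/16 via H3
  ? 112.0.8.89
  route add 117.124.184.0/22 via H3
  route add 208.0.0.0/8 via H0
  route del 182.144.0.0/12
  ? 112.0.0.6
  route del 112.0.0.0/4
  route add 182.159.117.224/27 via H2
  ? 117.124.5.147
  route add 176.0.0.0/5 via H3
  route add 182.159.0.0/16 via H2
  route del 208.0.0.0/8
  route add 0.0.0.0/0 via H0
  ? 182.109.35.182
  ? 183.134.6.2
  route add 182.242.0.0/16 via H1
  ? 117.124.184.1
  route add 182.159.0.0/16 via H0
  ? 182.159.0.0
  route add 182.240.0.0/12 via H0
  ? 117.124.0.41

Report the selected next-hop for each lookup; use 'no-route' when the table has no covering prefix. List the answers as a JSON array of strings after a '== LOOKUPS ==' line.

Trace:
  add 182.159.117.240/28 -> H1 at depth 28
  del 182.159.117.240/28 (clear depth 28)
  add 117.112.0.0/12 -> H1 at depth 12
  ? 117.112.0.4  path d0:-→d1:-→d2:-→d3:-→d4:-→d5:-→d6:-→d7:-→d8:-→d9:-→d10:-→d11:-→d12:H1  best=H1
  add 182.0.0.0/8 -> H0 at depth 8
  add 182.159.117.252/30 -> H2 at depth 30
  ? 182.159.117.252  path d0:-→d1:-→d2:-→d3:-→d4:-→d5:-→d6:-→d7:-→d8:H0→d9:-→d10:-→d11:-→d12:-→d13:-→d14:-→d15:-→d16:-→d17:-→d18:-→d19:-→d20:-→d21:-→d22:-→d23:-→d24:-→d25:-→d26:-→d27:-→d28:-→d29:-→d30:H2  best=H2
  ? 117.112.0.1  path d0:-→d1:-→d2:-→d3:-→d4:-→d5:-→d6:-→d7:-→d8:-→d9:-→d10:-→d11:-→d12:H1  best=H1
  add 112.0.0.0/4 -> H1 at depth 4
  ? 182.0.0.0  path d0:-→d1:-→d2:-→d3:-→d4:-→d5:-→d6:-→d7:-→d8:H0  best=H0
  add 182.144.0.0/12 -> H2 at depth 12
  add 117.124.0.0/16 -> H3 at depth 16
  ? 112.0.8.89  path d0:-→d1:-→d2:-→d3:-→d4:H1→d5:-  best=H1
  add 117.124.184.0/22 -> H3 at depth 22
  add 208.0.0.0/8 -> H0 at depth 8
  del 182.144.0.0/12 (clear depth 12)
  ? 112.0.0.6  path d0:-→d1:-→d2:-→d3:-→d4:H1→d5:-  best=H1
  del 112.0.0.0/4 (clear depth 4)
  add 182.159.117.224/27 -> H2 at depth 27
  ? 117.124.5.147  path d0:-→d1:-→d2:-→d3:-→d4:-→d5:-→d6:-→d7:-→d8:-→d9:-→d10:-→d11:-→d12:H1→d13:-→d14:-→d15:-→d16:H3  best=H3
  add 176.0.0.0/5 -> H3 at depth 5
  add 182.159.0.0/16 -> H2 at depth 16
  del 208.0.0.0/8 (clear depth 8)
  add 0.0.0.0/0 -> H0 at depth 0
  ? 182.109.35.182  path d0:H0→d1:-→d2:-→d3:-→d4:-→d5:H3→d6:-→d7:-→d8:H0  best=H0
  ? 183.134.6.2  path d0:H0→d1:-→d2:-→d3:-→d4:-→d5:H3→d6:-→d7:-  best=H3
  add 182.242.0.0/16 -> H1 at depth 16
  ? 117.124.184.1  path d0:H0→d1:-→d2:-→d3:-→d4:-→d5:-→d6:-→d7:-→d8:-→d9:-→d10:-→d11:-→d12:H1→d13:-→d14:-→d15:-→d16:H3→d17:-→d18:-→d19:-→d20:-→d21:-→d22:H3  best=H3
  add 182.159.0.0/16 -> H0 at depth 16
  ? 182.159.0.0  path d0:H0→d1:-→d2:-→d3:-→d4:-→d5:H3→d6:-→d7:-→d8:H0→d9:-→d10:-→d11:-→d12:-→d13:-→d14:-→d15:-→d16:H0→d17:-  best=H0
  add 182.240.0.0/12 -> H0 at depth 12
  ? 117.124.0.41  path d0:H0→d1:-→d2:-→d3:-→d4:-→d5:-→d6:-→d7:-→d8:-→d9:-→d10:-→d11:-→d12:H1→d13:-→d14:-→d15:-→d16:H3  best=H3

== LOOKUPS ==
["H1","H2","H1","H0","H1","H1","H3","H0","H3","H3","H0","H3"]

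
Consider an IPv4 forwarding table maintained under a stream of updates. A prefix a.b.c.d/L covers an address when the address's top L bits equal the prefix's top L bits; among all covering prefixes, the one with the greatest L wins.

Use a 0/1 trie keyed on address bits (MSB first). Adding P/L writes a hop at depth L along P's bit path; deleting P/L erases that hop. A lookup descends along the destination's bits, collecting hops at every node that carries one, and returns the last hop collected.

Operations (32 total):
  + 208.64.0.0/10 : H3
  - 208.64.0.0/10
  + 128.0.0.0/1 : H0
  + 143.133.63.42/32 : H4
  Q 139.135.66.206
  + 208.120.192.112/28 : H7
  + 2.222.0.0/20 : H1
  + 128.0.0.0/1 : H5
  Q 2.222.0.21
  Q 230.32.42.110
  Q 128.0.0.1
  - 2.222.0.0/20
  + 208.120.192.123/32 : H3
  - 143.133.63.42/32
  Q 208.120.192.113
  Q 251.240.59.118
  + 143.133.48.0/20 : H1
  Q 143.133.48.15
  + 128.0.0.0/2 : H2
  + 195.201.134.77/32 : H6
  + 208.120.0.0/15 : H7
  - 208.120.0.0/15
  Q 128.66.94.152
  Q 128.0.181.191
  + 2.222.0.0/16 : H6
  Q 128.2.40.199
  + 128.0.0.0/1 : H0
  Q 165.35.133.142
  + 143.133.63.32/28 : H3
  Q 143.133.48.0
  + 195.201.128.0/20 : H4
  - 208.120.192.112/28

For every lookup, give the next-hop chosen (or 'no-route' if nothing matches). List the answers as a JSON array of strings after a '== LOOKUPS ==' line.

Trace:
  add 208.64.0.0/10 -> H3 at depth 10
  del 208.64.0.0/10 (clear depth 10)
  add 128.0.0.0/1 -> H0 at depth 1
  add 143.133.63.42/32 -> H4 at depth 32
  lookup 139.135.66.206: bits 10001 walk d0:-→d1:H0→d2:-→d3:-→d4:-→d5:- -> H0
  add 208.120.192.112/28 -> H7 at depth 28
  add 2.222.0.0/20 -> H1 at depth 20
  add 128.0.0.0/1 -> H5 at depth 1
  lookup 2.222.0.21: bits 00000010110111100000 walk d0:-→d1:-→d2:-→d3:-→d4:-→d5:-→d6:-→d7:-→d8:-→d9:-→d10:-→d11:-→d12:-→d13:-→d14:-→d15:-→d16:-→d17:-→d18:-→d19:-→d20:H1 -> H1
  lookup 230.32.42.110: bits 11 walk d0:-→d1:H5→d2:- -> H5
  lookup 128.0.0.1: bits 1000 walk d0:-→d1:H5→d2:-→d3:-→d4:- -> H5
  del 2.222.0.0/20 (clear depth 20)
  add 208.120.192.123/32 -> H3 at depth 32
  del 143.133.63.42/32 (clear depth 32)
  lookup 208.120.192.113: bits 1101000001111000110000000111 walk d0:-→d1:H5→d2:-→d3:-→d4:-→d5:-→d6:-→d7:-→d8:-→d9:-→d10:-→d11:-→d12:-→d13:-→d14:-→d15:-→d16:-→d17:-→d18:-→d19:-→d20:-→d21:-→d22:-→d23:-→d24:-→d25:-→d26:-→d27:-→d28:H7 -> H7
  lookup 251.240.59.118: bits 11 walk d0:-→d1:H5→d2:- -> H5
  add 143.133.48.0/20 -> H1 at depth 20
  lookup 143.133.48.15: bits 10001111100001010011 walk d0:-→d1:H5→d2:-→d3:-→d4:-→d5:-→d6:-→d7:-→d8:-→d9:-→d10:-→d11:-→d12:-→d13:-→d14:-→d15:-→d16:-→d17:-→d18:-→d19:-→d20:H1 -> H1
  add 128.0.0.0/2 -> H2 at depth 2
  add 195.201.134.77/32 -> H6 at depth 32
  add 208.120.0.0/15 -> H7 at depth 15
  del 208.120.0.0/15 (clear depth 15)
  lookup 128.66.94.152: bits 1000 walk d0:-→d1:H5→d2:H2→d3:-→d4:- -> H2
  lookup 128.0.181.191: bits 1000 walk d0:-→d1:H5→d2:H2→d3:-→d4:- -> H2
  add 2.222.0.0/16 -> H6 at depth 16
  lookup 128.2.40.199: bits 1000 walk d0:-→d1:H5→d2:H2→d3:-→d4:- -> H2
  add 128.0.0.0/1 -> H0 at depth 1
  lookup 165.35.133.142: bits 10 walk d0:-→d1:H0→d2:H2 -> H2
  add 143.133.63.32/28 -> H3 at depth 28
  lookup 143.133.48.0: bits 10001111100001010011 walk d0:-→d1:H0→d2:H2→d3:-→d4:-→d5:-→d6:-→d7:-→d8:-→d9:-→d10:-→d11:-→d12:-→d13:-→d14:-→d15:-→d16:-→d17:-→d18:-→d19:-→d20:H1 -> H1
  add 195.201.128.0/20 -> H4 at depth 20
  del 208.120.192.112/28 (clear depth 28)

== LOOKUPS ==
["H0","H1","H5","H5","H7","H5","H1","H2","H2","H2","H2","H1"]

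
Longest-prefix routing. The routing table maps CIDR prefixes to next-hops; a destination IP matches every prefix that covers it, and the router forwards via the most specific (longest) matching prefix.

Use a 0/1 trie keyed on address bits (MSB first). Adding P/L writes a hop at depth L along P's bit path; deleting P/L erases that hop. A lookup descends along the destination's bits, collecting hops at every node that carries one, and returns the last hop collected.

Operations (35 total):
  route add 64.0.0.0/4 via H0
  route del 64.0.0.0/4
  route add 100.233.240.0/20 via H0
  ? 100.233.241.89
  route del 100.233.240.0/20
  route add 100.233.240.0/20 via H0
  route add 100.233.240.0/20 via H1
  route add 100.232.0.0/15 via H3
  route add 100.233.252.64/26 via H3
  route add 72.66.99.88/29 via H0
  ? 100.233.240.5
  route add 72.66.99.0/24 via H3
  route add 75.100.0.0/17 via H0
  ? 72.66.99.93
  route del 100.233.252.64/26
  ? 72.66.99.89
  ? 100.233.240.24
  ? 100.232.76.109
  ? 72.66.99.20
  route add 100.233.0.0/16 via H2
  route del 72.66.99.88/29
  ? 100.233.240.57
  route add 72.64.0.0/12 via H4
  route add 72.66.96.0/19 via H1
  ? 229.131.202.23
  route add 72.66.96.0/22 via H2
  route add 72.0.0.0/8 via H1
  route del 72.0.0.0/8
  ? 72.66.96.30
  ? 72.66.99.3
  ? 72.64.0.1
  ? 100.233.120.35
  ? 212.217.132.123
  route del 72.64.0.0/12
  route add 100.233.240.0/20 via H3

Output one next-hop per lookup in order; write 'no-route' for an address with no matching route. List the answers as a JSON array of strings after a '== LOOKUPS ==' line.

Apply in order:
  + 64.0.0.0/4 (H0) depth=4
  - 64.0.0.0/4 clear@4
  + 100.233.240.0/20 (H0) depth=20
  Q 100.233.241.89: descend 01100100111010011111 ; hops seen [H0] ; pick H0
  - 100.233.240.0/20 clear@20
  + 100.233.240.0/20 (H0) depth=20
  + 100.233.240.0/20 (H1) depth=20
  + 100.232.0.0/15 (H3) depth=15
  + 100.233.252.64/26 (H3) depth=26
  + 72.66.99.88/29 (H0) depth=29
  Q 100.233.240.5: descend 01100100111010011111 ; hops seen [H3,H1] ; pick H1
  + 72.66.99.0/24 (H3) depth=24
  + 75.100.0.0/17 (H0) depth=17
  Q 72.66.99.93: descend 01001000010000100110001101011 ; hops seen [H3,H0] ; pick H0
  - 100.233.252.64/26 clear@26
  Q 72.66.99.89: descend 01001000010000100110001101011 ; hops seen [H3,H0] ; pick H0
  Q 100.233.240.24: descend 01100100111010011111 ; hops seen [H3,H1] ; pick H1
  Q 100.232.76.109: descend 011001001110100 ; hops seen [H3] ; pick H3
  Q 72.66.99.20: descend 0100100001000010011000110 ; hops seen [H3] ; pick H3
  + 100.233.0.0/16 (H2) depth=16
  - 72.66.99.88/29 clear@29
  Q 100.233.240.57: descend 01100100111010011111 ; hops seen [H3,H2,H1] ; pick H1
  + 72.64.0.0/12 (H4) depth=12
  + 72.66.96.0/19 (H1) depth=19
  Q 229.131.202.23: descend ε ; hops seen [∅] ; pick no-route
  + 72.66.96.0/22 (H2) depth=22
  + 72.0.0.0/8 (H1) depth=8
  - 72.0.0.0/8 clear@8
  Q 72.66.96.30: descend 0100100001000010011000 ; hops seen [H4,H1,H2] ; pick H2
  Q 72.66.99.3: descend 0100100001000010011000110 ; hops seen [H4,H1,H2,H3] ; pick H3
  Q 72.64.0.1: descend 01001000010000 ; hops seen [H4] ; pick H4
  Q 100.233.120.35: descend 0110010011101001 ; hops seen [H3,H2] ; pick H2
  Q 212.217.132.123: descend ε ; hops seen [∅] ; pick no-route
  - 72.64.0.0/12 clear@12
  + 100.233.240.0/20 (H3) depth=20

== LOOKUPS ==
["H0","H1","H0","H0","H1","H3","H3","H1","no-route","H2","H3","H4","H2","no-route"]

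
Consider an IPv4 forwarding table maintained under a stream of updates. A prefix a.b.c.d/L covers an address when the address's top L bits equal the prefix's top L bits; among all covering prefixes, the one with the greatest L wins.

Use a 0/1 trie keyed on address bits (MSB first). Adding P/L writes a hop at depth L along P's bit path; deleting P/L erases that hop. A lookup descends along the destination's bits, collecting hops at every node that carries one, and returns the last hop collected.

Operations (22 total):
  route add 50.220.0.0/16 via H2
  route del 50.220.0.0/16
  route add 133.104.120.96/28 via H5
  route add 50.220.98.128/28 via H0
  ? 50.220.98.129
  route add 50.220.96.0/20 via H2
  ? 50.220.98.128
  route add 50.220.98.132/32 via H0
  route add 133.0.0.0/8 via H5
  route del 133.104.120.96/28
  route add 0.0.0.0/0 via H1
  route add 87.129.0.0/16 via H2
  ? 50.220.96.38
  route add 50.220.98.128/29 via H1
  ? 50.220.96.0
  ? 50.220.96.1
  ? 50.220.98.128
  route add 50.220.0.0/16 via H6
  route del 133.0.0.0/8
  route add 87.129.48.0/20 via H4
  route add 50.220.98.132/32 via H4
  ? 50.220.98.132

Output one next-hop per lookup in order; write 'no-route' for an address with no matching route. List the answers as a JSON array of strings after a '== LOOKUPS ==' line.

Apply in order:
  add 50.220.0.0/16 -> H2 at depth 16
  del 50.220.0.0/16 (clear depth 16)
  add 133.104.120.96/28 -> H5 at depth 28
  add 50.220.98.128/28 -> H0 at depth 28
  Q 50.220.98.129: descend 0011001011011100011000101000 ; hops seen [H0] ; pick H0
  add 50.220.96.0/20 -> H2 at depth 20
  Q 50.220.98.128: descend 0011001011011100011000101000 ; hops seen [H2,H0] ; pick H0
  add 50.220.98.132/32 -> H0 at depth 32
  add 133.0.0.0/8 -> H5 at depth 8
  del 133.104.120.96/28 (clear depth 28)
  add 0.0.0.0/0 -> H1 at depth 0
  add 87.129.0.0/16 -> H2 at depth 16
  Q 50.220.96.38: descend 0011001011011100011000 ; hops seen [H1,H2] ; pick H2
  add 50.220.98.128/29 -> H1 at depth 29
  Q 50.220.96.0: descend 0011001011011100011000 ; hops seen [H1,H2] ; pick H2
  Q 50.220.96.1: descend 0011001011011100011000 ; hops seen [H1,H2] ; pick H2
  Q 50.220.98.128: descend 00110010110111000110001010000 ; hops seen [H1,H2,H0,H1] ; pick H1
  add 50.220.0.0/16 -> H6 at depth 16
  del 133.0.0.0/8 (clear depth 8)
  add 87.129.48.0/20 -> H4 at depth 20
  add 50.220.98.132/32 -> H4 at depth 32
  Q 50.220.98.132: descend 00110010110111000110001010000100 ; hops seen [H1,H6,H2,H0,H1,H4] ; pick H4

== LOOKUPS ==
["H0","H0","H2","H2","H2","H1","H4"]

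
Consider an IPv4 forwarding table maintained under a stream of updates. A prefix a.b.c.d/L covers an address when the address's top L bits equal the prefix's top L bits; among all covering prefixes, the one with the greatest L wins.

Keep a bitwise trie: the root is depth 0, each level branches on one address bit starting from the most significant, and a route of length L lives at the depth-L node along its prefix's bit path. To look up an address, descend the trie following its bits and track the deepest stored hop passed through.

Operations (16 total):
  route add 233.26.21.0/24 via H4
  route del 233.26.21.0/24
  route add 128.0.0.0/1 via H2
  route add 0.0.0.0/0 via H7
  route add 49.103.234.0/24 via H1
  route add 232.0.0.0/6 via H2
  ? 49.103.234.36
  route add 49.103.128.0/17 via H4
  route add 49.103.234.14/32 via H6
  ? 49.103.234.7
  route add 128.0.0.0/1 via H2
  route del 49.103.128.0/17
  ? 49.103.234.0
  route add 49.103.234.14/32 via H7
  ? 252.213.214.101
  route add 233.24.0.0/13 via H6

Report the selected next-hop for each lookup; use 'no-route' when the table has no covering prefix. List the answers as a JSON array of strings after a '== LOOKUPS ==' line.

Process each operation:
  + 233.26.21.0/24 (H4) depth=24
  del 233.26.21.0/24 (clear depth 24)
  + 128.0.0.0/1 (H2) depth=1
  + 0.0.0.0/0 (H7) depth=0
  + 49.103.234.0/24 (H1) depth=24
  + 232.0.0.0/6 (H2) depth=6
  ? 49.103.234.36  path d0:H7→d1:-→d2:-→d3:-→d4:-→d5:-→d6:-→d7:-→d8:-→d9:-→d10:-→d11:-→d12:-→d13:-→d14:-→d15:-→d16:-→d17:-→d18:-→d19:-→d20:-→d21:-→d22:-→d23:-→d24:H1  best=H1
  + 49.103.128.0/17 (H4) depth=17
  + 49.103.234.14/32 (H6) depth=32
  ? 49.103.234.7  path d0:H7→d1:-→d2:-→d3:-→d4:-→d5:-→d6:-→d7:-→d8:-→d9:-→d10:-→d11:-→d12:-→d13:-→d14:-→d15:-→d16:-→d17:H4→d18:-→d19:-→d20:-→d21:-→d22:-→d23:-→d24:H1→d25:-→d26:-→d27:-→d28:-  best=H1
  + 128.0.0.0/1 (H2) depth=1
  del 49.103.128.0/17 (clear depth 17)
  ? 49.103.234.0  path d0:H7→d1:-→d2:-→d3:-→d4:-→d5:-→d6:-→d7:-→d8:-→d9:-→d10:-→d11:-→d12:-→d13:-→d14:-→d15:-→d16:-→d17:-→d18:-→d19:-→d20:-→d21:-→d22:-→d23:-→d24:H1→d25:-→d26:-→d27:-→d28:-  best=H1
  + 49.103.234.14/32 (H7) depth=32
  ? 252.213.214.101  path d0:H7→d1:H2→d2:-→d3:-  best=H2
  + 233.24.0.0/13 (H6) depth=13

== LOOKUPS ==
["H1","H1","H1","H2"]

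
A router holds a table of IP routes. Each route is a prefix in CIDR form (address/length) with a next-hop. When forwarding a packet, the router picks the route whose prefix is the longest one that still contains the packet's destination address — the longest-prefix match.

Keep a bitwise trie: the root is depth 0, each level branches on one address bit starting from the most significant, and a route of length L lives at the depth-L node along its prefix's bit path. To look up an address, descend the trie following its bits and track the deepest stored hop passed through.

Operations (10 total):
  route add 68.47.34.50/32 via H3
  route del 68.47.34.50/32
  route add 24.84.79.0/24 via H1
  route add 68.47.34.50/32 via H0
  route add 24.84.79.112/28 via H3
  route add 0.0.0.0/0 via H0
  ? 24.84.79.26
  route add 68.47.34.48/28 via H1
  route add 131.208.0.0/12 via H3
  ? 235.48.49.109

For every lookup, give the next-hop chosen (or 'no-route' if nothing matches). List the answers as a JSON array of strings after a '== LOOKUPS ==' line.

Trace:
  add 68.47.34.50/32 -> H3 at depth 32
  del 68.47.34.50/32 (clear depth 32)
  add 24.84.79.0/24 -> H1 at depth 24
  add 68.47.34.50/32 -> H0 at depth 32
  add 24.84.79.112/28 -> H3 at depth 28
  add 0.0.0.0/0 -> H0 at depth 0
  Q 24.84.79.26: descend 0001100001010100010011110 ; hops seen [H0,H1] ; pick H1
  add 68.47.34.48/28 -> H1 at depth 28
  add 131.208.0.0/12 -> H3 at depth 12
  Q 235.48.49.109: descend 1 ; hops seen [H0] ; pick H0

== LOOKUPS ==
["H1","H0"]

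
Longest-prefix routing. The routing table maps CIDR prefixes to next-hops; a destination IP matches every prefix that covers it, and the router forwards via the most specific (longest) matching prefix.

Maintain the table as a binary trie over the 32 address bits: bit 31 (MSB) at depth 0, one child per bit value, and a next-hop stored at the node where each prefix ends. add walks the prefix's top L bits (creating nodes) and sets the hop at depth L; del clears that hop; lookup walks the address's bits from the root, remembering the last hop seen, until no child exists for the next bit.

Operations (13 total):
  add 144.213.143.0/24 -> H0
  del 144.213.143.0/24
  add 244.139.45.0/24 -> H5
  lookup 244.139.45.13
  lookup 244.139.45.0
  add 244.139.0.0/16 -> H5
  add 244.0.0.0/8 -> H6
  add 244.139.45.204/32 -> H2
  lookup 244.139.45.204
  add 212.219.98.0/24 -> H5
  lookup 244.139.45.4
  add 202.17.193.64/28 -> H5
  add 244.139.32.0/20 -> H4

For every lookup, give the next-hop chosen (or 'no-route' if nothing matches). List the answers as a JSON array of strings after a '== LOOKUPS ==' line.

Trace:
  + 144.213.143.0/24 (H0) depth=24
  del 144.213.143.0/24 (clear depth 24)
  + 244.139.45.0/24 (H5) depth=24
  lookup 244.139.45.13: bits 111101001000101100101101 walk d0:-→d1:-→d2:-→d3:-→d4:-→d5:-→d6:-→d7:-→d8:-→d9:-→d10:-→d11:-→d12:-→d13:-→d14:-→d15:-→d16:-→d17:-→d18:-→d19:-→d20:-→d21:-→d22:-→d23:-→d24:H5 -> H5
  lookup 244.139.45.0: bits 111101001000101100101101 walk d0:-→d1:-→d2:-→d3:-→d4:-→d5:-→d6:-→d7:-→d8:-→d9:-→d10:-→d11:-→d12:-→d13:-→d14:-→d15:-→d16:-→d17:-→d18:-→d19:-→d20:-→d21:-→d22:-→d23:-→d24:H5 -> H5
  + 244.139.0.0/16 (H5) depth=16
  + 244.0.0.0/8 (H6) depth=8
  + 244.139.45.204/32 (H2) depth=32
  lookup 244.139.45.204: bits 11110100100010110010110111001100 walk d0:-→d1:-→d2:-→d3:-→d4:-→d5:-→d6:-→d7:-→d8:H6→d9:-→d10:-→d11:-→d12:-→d13:-→d14:-→d15:-→d16:H5→d17:-→d18:-→d19:-→d20:-→d21:-→d22:-→d23:-→d24:H5→d25:-→d26:-→d27:-→d28:-→d29:-→d30:-→d31:-→d32:H2 -> H2
  + 212.219.98.0/24 (H5) depth=24
  lookup 244.139.45.4: bits 111101001000101100101101 walk d0:-→d1:-→d2:-→d3:-→d4:-→d5:-→d6:-→d7:-→d8:H6→d9:-→d10:-→d11:-→d12:-→d13:-→d14:-→d15:-→d16:H5→d17:-→d18:-→d19:-→d20:-→d21:-→d22:-→d23:-→d24:H5 -> H5
  + 202.17.193.64/28 (H5) depth=28
  + 244.139.32.0/20 (H4) depth=20

== LOOKUPS ==
["H5","H5","H2","H5"]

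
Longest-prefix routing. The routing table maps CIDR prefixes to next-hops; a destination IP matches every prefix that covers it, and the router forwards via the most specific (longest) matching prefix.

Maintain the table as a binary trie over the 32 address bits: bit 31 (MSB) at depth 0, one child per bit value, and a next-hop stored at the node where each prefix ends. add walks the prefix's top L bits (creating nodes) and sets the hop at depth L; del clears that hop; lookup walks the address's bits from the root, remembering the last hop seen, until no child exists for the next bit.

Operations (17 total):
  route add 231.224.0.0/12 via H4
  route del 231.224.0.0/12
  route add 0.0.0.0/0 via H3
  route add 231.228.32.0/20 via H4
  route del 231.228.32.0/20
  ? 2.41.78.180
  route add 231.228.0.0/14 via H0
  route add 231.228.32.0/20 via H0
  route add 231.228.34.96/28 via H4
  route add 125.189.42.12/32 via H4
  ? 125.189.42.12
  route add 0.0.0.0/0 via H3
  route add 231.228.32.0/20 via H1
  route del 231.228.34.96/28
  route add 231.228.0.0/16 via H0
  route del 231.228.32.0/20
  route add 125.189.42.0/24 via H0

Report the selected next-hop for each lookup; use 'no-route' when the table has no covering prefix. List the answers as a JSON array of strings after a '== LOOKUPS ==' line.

Apply in order:
  add 231.224.0.0/12 -> H4 at depth 12
  del 231.224.0.0/12 (clear depth 12)
  add 0.0.0.0/0 -> H3 at depth 0
  add 231.228.32.0/20 -> H4 at depth 20
  del 231.228.32.0/20 (clear depth 20)
  Q 2.41.78.180: descend ε ; hops seen [H3] ; pick H3
  add 231.228.0.0/14 -> H0 at depth 14
  add 231.228.32.0/20 -> H0 at depth 20
  add 231.228.34.96/28 -> H4 at depth 28
  add 125.189.42.12/32 -> H4 at depth 32
  Q 125.189.42.12: descend 01111101101111010010101000001100 ; hops seen [H3,H4] ; pick H4
  add 0.0.0.0/0 -> H3 at depth 0
  add 231.228.32.0/20 -> H1 at depth 20
  del 231.228.34.96/28 (clear depth 28)
  add 231.228.0.0/16 -> H0 at depth 16
  del 231.228.32.0/20 (clear depth 20)
  add 125.189.42.0/24 -> H0 at depth 24

== LOOKUPS ==
["H3","H4"]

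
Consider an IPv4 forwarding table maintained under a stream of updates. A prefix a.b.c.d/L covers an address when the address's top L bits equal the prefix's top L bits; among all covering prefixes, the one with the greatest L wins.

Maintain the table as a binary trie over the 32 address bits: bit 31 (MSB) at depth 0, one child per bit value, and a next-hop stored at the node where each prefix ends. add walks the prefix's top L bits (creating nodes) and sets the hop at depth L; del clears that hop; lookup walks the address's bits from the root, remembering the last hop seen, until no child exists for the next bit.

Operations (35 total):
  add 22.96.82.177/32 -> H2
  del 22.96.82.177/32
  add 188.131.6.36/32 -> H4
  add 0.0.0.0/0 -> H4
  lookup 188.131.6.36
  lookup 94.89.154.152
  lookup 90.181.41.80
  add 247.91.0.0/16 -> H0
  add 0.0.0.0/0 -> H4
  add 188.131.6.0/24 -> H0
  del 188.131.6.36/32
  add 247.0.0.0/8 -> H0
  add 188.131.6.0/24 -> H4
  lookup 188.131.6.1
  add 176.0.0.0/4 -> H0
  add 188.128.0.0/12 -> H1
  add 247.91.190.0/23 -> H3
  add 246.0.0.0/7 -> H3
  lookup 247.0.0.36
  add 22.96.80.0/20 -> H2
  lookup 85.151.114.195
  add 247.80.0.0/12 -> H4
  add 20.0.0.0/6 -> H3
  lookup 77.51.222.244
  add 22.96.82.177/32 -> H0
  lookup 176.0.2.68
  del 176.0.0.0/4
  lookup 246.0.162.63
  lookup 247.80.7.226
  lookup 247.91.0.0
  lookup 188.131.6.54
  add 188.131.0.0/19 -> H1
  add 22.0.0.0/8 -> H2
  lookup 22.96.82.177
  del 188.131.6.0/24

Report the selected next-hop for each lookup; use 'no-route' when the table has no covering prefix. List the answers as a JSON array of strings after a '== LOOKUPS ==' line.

Apply in order:
  + 22.96.82.177/32 (H2) depth=32
  del 22.96.82.177/32 (clear depth 32)
  + 188.131.6.36/32 (H4) depth=32
  + 0.0.0.0/0 (H4) depth=0
  Q 188.131.6.36: descend 10111100100000110000011000100100 ; hops seen [H4,H4] ; pick H4
  Q 94.89.154.152: descend 0 ; hops seen [H4] ; pick H4
  Q 90.181.41.80: descend 0 ; hops seen [H4] ; pick H4
  + 247.91.0.0/16 (H0) depth=16
  + 0.0.0.0/0 (H4) depth=0
  + 188.131.6.0/24 (H0) depth=24
  del 188.131.6.36/32 (clear depth 32)
  + 247.0.0.0/8 (H0) depth=8
  + 188.131.6.0/24 (H4) depth=24
  Q 188.131.6.1: descend 10111100100000110000011000 ; hops seen [H4,H4] ; pick H4
  + 176.0.0.0/4 (H0) depth=4
  + 188.128.0.0/12 (H1) depth=12
  + 247.91.190.0/23 (H3) depth=23
  + 246.0.0.0/7 (H3) depth=7
  Q 247.0.0.36: descend 111101110 ; hops seen [H4,H3,H0] ; pick H0
  + 22.96.80.0/20 (H2) depth=20
  Q 85.151.114.195: descend 0 ; hops seen [H4] ; pick H4
  + 247.80.0.0/12 (H4) depth=12
  + 20.0.0.0/6 (H3) depth=6
  Q 77.51.222.244: descend 0 ; hops seen [H4] ; pick H4
  + 22.96.82.177/32 (H0) depth=32
  Q 176.0.2.68: descend 1011 ; hops seen [H4,H0] ; pick H0
  del 176.0.0.0/4 (clear depth 4)
  Q 246.0.162.63: descend 1111011 ; hops seen [H4,H3] ; pick H3
  Q 247.80.7.226: descend 111101110101 ; hops seen [H4,H3,H0,H4] ; pick H4
  Q 247.91.0.0: descend 1111011101011011 ; hops seen [H4,H3,H0,H4,H0] ; pick H0
  Q 188.131.6.54: descend 101111001000001100000110001 ; hops seen [H4,H1,H4] ; pick H4
  + 188.131.0.0/19 (H1) depth=19
  + 22.0.0.0/8 (H2) depth=8
  Q 22.96.82.177: descend 00010110011000000101001010110001 ; hops seen [H4,H3,H2,H2,H0] ; pick H0
  del 188.131.6.0/24 (clear depth 24)

== LOOKUPS ==
["H4","H4","H4","H4","H0","H4","H4","H0","H3","H4","H0","H4","H0"]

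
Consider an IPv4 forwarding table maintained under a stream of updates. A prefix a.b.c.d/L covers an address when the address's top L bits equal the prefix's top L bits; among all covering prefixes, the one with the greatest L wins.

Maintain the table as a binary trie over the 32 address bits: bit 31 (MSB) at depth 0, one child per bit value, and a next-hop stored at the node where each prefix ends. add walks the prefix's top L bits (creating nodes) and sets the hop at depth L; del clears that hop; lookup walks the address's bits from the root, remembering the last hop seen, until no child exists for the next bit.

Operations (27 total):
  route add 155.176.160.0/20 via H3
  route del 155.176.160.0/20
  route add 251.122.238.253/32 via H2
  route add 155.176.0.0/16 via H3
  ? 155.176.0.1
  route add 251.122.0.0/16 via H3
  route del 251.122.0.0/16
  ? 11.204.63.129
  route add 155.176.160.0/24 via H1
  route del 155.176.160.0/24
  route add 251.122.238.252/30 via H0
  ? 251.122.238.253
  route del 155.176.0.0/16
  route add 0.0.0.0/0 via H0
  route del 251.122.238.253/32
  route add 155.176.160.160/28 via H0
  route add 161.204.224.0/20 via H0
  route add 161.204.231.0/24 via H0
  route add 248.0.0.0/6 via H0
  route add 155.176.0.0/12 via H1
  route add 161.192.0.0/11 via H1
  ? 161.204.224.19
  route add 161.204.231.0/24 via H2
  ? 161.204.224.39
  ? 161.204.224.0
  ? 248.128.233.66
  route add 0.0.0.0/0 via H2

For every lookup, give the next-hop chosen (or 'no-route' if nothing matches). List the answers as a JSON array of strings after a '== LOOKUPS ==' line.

Trace:
  + 155.176.160.0/20 (H3) depth=20
  - 155.176.160.0/20 clear@20
  + 251.122.238.253/32 (H2) depth=32
  + 155.176.0.0/16 (H3) depth=16
  lookup 155.176.0.1: bits 1001101110110000 walk d0:-→d1:-→d2:-→d3:-→d4:-→d5:-→d6:-→d7:-→d8:-→d9:-→d10:-→d11:-→d12:-→d13:-→d14:-→d15:-→d16:H3 -> H3
  + 251.122.0.0/16 (H3) depth=16
  - 251.122.0.0/16 clear@16
  lookup 11.204.63.129: bits ε walk d0:- -> no-route
  + 155.176.160.0/24 (H1) depth=24
  - 155.176.160.0/24 clear@24
  + 251.122.238.252/30 (H0) depth=30
  lookup 251.122.238.253: bits 11111011011110101110111011111101 walk d0:-→d1:-→d2:-→d3:-→d4:-→d5:-→d6:-→d7:-→d8:-→d9:-→d10:-→d11:-→d12:-→d13:-→d14:-→d15:-→d16:-→d17:-→d18:-→d19:-→d20:-→d21:-→d22:-→d23:-→d24:-→d25:-→d26:-→d27:-→d28:-→d29:-→d30:H0→d31:-→d32:H2 -> H2
  - 155.176.0.0/16 clear@16
  + 0.0.0.0/0 (H0) depth=0
  - 251.122.238.253/32 clear@32
  + 155.176.160.160/28 (H0) depth=28
  + 161.204.224.0/20 (H0) depth=20
  + 161.204.231.0/24 (H0) depth=24
  + 248.0.0.0/6 (H0) depth=6
  + 155.176.0.0/12 (H1) depth=12
  + 161.192.0.0/11 (H1) depth=11
  lookup 161.204.224.19: bits 101000011100110011100 walk d0:H0→d1:-→d2:-→d3:-→d4:-→d5:-→d6:-→d7:-→d8:-→d9:-→d10:-→d11:H1→d12:-→d13:-→d14:-→d15:-→d16:-→d17:-→d18:-→d19:-→d20:H0→d21:- -> H0
  + 161.204.231.0/24 (H2) depth=24
  lookup 161.204.224.39: bits 101000011100110011100 walk d0:H0→d1:-→d2:-→d3:-→d4:-→d5:-→d6:-→d7:-→d8:-→d9:-→d10:-→d11:H1→d12:-→d13:-→d14:-→d15:-→d16:-→d17:-→d18:-→d19:-→d20:H0→d21:- -> H0
  lookup 161.204.224.0: bits 101000011100110011100 walk d0:H0→d1:-→d2:-→d3:-→d4:-→d5:-→d6:-→d7:-→d8:-→d9:-→d10:-→d11:H1→d12:-→d13:-→d14:-→d15:-→d16:-→d17:-→d18:-→d19:-→d20:H0→d21:- -> H0
  lookup 248.128.233.66: bits 111110 walk d0:H0→d1:-→d2:-→d3:-→d4:-→d5:-→d6:H0 -> H0
  + 0.0.0.0/0 (H2) depth=0

== LOOKUPS ==
["H3","no-route","H2","H0","H0","H0","H0"]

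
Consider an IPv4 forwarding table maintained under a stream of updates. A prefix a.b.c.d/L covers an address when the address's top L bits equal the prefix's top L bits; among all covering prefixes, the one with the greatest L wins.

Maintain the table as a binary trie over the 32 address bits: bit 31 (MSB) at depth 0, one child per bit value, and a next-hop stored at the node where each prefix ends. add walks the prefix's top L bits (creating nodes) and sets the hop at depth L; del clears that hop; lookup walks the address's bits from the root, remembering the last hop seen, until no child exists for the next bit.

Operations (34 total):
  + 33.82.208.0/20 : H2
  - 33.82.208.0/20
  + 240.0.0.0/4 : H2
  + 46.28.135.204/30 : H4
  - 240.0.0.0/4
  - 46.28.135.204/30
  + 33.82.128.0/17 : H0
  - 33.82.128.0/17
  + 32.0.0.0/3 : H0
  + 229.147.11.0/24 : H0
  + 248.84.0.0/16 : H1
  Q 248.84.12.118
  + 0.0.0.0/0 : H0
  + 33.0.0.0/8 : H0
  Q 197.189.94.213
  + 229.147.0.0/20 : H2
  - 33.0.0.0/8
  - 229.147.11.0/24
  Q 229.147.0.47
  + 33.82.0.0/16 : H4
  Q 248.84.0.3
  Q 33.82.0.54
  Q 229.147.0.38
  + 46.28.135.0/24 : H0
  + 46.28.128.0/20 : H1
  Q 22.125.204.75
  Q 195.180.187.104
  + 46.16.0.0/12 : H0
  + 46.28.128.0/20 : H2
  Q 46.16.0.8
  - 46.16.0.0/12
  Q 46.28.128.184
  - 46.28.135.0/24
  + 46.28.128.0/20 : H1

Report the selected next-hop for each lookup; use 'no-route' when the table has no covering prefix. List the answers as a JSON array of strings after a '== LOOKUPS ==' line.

Process each operation:
  + 33.82.208.0/20 (H2) depth=20
  - 33.82.208.0/20 clear@20
  + 240.0.0.0/4 (H2) depth=4
  + 46.28.135.204/30 (H4) depth=30
  - 240.0.0.0/4 clear@4
  - 46.28.135.204/30 clear@30
  + 33.82.128.0/17 (H0) depth=17
  - 33.82.128.0/17 clear@17
  + 32.0.0.0/3 (H0) depth=3
  + 229.147.11.0/24 (H0) depth=24
  + 248.84.0.0/16 (H1) depth=16
  lookup 248.84.12.118: bits 1111100001010100 walk d0:-→d1:-→d2:-→d3:-→d4:-→d5:-→d6:-→d7:-→d8:-→d9:-→d10:-→d11:-→d12:-→d13:-→d14:-→d15:-→d16:H1 -> H1
  + 0.0.0.0/0 (H0) depth=0
  + 33.0.0.0/8 (H0) depth=8
  lookup 197.189.94.213: bits 11 walk d0:H0→d1:-→d2:- -> H0
  + 229.147.0.0/20 (H2) depth=20
  - 33.0.0.0/8 clear@8
  - 229.147.11.0/24 clear@24
  lookup 229.147.0.47: bits 11100101100100110000 walk d0:H0→d1:-→d2:-→d3:-→d4:-→d5:-→d6:-→d7:-→d8:-→d9:-→d10:-→d11:-→d12:-→d13:-→d14:-→d15:-→d16:-→d17:-→d18:-→d19:-→d20:H2 -> H2
  + 33.82.0.0/16 (H4) depth=16
  lookup 248.84.0.3: bits 1111100001010100 walk d0:H0→d1:-→d2:-→d3:-→d4:-→d5:-→d6:-→d7:-→d8:-→d9:-→d10:-→d11:-→d12:-→d13:-→d14:-→d15:-→d16:H1 -> H1
  lookup 33.82.0.54: bits 0010000101010010 walk d0:H0→d1:-→d2:-→d3:H0→d4:-→d5:-→d6:-→d7:-→d8:-→d9:-→d10:-→d11:-→d12:-→d13:-→d14:-→d15:-→d16:H4 -> H4
  lookup 229.147.0.38: bits 11100101100100110000 walk d0:H0→d1:-→d2:-→d3:-→d4:-→d5:-→d6:-→d7:-→d8:-→d9:-→d10:-→d11:-→d12:-→d13:-→d14:-→d15:-→d16:-→d17:-→d18:-→d19:-→d20:H2 -> H2
  + 46.28.135.0/24 (H0) depth=24
  + 46.28.128.0/20 (H1) depth=20
  lookup 22.125.204.75: bits 00 walk d0:H0→d1:-→d2:- -> H0
  lookup 195.180.187.104: bits 11 walk d0:H0→d1:-→d2:- -> H0
  + 46.16.0.0/12 (H0) depth=12
  + 46.28.128.0/20 (H2) depth=20
  lookup 46.16.0.8: bits 001011100001 walk d0:H0→d1:-→d2:-→d3:H0→d4:-→d5:-→d6:-→d7:-→d8:-→d9:-→d10:-→d11:-→d12:H0 -> H0
  - 46.16.0.0/12 clear@12
  lookup 46.28.128.184: bits 001011100001110010000 walk d0:H0→d1:-→d2:-→d3:H0→d4:-→d5:-→d6:-→d7:-→d8:-→d9:-→d10:-→d11:-→d12:-→d13:-→d14:-→d15:-→d16:-→d17:-→d18:-→d19:-→d20:H2→d21:- -> H2
  - 46.28.135.0/24 clear@24
  + 46.28.128.0/20 (H1) depth=20

== LOOKUPS ==
["H1","H0","H2","H1","H4","H2","H0","H0","H0","H2"]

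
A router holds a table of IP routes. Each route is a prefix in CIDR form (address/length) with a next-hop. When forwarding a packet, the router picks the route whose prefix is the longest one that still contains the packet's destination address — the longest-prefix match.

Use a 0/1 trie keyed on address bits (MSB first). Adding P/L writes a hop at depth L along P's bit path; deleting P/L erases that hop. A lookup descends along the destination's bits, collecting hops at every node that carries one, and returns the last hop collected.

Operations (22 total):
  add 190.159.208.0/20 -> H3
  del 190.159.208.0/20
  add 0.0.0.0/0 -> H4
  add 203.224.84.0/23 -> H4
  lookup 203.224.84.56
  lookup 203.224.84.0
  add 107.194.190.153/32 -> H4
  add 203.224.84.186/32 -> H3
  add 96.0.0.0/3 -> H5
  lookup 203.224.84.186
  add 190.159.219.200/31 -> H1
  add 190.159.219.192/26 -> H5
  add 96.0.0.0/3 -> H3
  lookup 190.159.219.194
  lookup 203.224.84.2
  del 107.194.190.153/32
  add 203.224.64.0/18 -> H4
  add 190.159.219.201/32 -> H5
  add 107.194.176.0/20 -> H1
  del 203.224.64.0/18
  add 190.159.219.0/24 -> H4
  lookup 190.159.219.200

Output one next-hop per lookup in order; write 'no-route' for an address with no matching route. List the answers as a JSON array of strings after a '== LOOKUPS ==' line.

Apply in order:
  add 190.159.208.0/20 -> H3 at depth 20
  del 190.159.208.0/20 (clear depth 20)
  add 0.0.0.0/0 -> H4 at depth 0
  add 203.224.84.0/23 -> H4 at depth 23
  lookup 203.224.84.56: bits 11001011111000000101010 walk d0:H4→d1:-→d2:-→d3:-→d4:-→d5:-→d6:-→d7:-→d8:-→d9:-→d10:-→d11:-→d12:-→d13:-→d14:-→d15:-→d16:-→d17:-→d18:-→d19:-→d20:-→d21:-→d22:-→d23:H4 -> H4
  lookup 203.224.84.0: bits 11001011111000000101010 walk d0:H4→d1:-→d2:-→d3:-→d4:-→d5:-→d6:-→d7:-→d8:-→d9:-→d10:-→d11:-→d12:-→d13:-→d14:-→d15:-→d16:-→d17:-→d18:-→d19:-→d20:-→d21:-→d22:-→d23:H4 -> H4
  add 107.194.190.153/32 -> H4 at depth 32
  add 203.224.84.186/32 -> H3 at depth 32
  add 96.0.0.0/3 -> H5 at depth 3
  lookup 203.224.84.186: bits 11001011111000000101010010111010 walk d0:H4→d1:-→d2:-→d3:-→d4:-→d5:-→d6:-→d7:-→d8:-→d9:-→d10:-→d11:-→d12:-→d13:-→d14:-→d15:-→d16:-→d17:-→d18:-→d19:-→d20:-→d21:-→d22:-→d23:H4→d24:-→d25:-→d26:-→d27:-→d28:-→d29:-→d30:-→d31:-→d32:H3 -> H3
  add 190.159.219.200/31 -> H1 at depth 31
  add 190.159.219.192/26 -> H5 at depth 26
  add 96.0.0.0/3 -> H3 at depth 3
  lookup 190.159.219.194: bits 1011111010011111110110111100 walk d0:H4→d1:-→d2:-→d3:-→d4:-→d5:-→d6:-→d7:-→d8:-→d9:-→d10:-→d11:-→d12:-→d13:-→d14:-→d15:-→d16:-→d17:-→d18:-→d19:-→d20:-→d21:-→d22:-→d23:-→d24:-→d25:-→d26:H5→d27:-→d28:- -> H5
  lookup 203.224.84.2: bits 110010111110000001010100 walk d0:H4→d1:-→d2:-→d3:-→d4:-→d5:-→d6:-→d7:-→d8:-→d9:-→d10:-→d11:-→d12:-→d13:-→d14:-→d15:-→d16:-→d17:-→d18:-→d19:-→d20:-→d21:-→d22:-→d23:H4→d24:- -> H4
  del 107.194.190.153/32 (clear depth 32)
  add 203.224.64.0/18 -> H4 at depth 18
  add 190.159.219.201/32 -> H5 at depth 32
  add 107.194.176.0/20 -> H1 at depth 20
  del 203.224.64.0/18 (clear depth 18)
  add 190.159.219.0/24 -> H4 at depth 24
  lookup 190.159.219.200: bits 1011111010011111110110111100100 walk d0:H4→d1:-→d2:-→d3:-→d4:-→d5:-→d6:-→d7:-→d8:-→d9:-→d10:-→d11:-→d12:-→d13:-→d14:-→d15:-→d16:-→d17:-→d18:-→d19:-→d20:-→d21:-→d22:-→d23:-→d24:H4→d25:-→d26:H5→d27:-→d28:-→d29:-→d30:-→d31:H1 -> H1

== LOOKUPS ==
["H4","H4","H3","H5","H4","H1"]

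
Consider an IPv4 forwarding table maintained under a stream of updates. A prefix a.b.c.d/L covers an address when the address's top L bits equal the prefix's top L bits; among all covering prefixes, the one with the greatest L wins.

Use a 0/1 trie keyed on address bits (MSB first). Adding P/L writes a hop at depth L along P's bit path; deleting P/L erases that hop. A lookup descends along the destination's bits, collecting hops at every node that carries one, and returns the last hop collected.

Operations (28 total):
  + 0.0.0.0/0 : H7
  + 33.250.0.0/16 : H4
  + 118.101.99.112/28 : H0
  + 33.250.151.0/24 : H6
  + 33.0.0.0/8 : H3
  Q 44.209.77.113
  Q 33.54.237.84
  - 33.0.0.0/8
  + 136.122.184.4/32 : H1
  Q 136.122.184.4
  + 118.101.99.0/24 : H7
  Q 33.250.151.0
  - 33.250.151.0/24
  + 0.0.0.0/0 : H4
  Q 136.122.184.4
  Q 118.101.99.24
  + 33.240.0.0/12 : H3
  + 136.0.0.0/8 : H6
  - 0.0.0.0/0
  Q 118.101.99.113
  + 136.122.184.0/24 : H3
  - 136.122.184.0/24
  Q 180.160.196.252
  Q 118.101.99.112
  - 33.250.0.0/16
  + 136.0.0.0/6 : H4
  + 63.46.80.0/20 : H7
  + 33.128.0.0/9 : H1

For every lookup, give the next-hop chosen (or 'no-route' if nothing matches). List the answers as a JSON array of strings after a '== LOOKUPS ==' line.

Apply in order:
  + 0.0.0.0/0 (H7) depth=0
  + 33.250.0.0/16 (H4) depth=16
  + 118.101.99.112/28 (H0) depth=28
  + 33.250.151.0/24 (H6) depth=24
  + 33.0.0.0/8 (H3) depth=8
  Q 44.209.77.113: descend 0010 ; hops seen [H7] ; pick H7
  Q 33.54.237.84: descend 00100001 ; hops seen [H7,H3] ; pick H3
  - 33.0.0.0/8 clear@8
  + 136.122.184.4/32 (H1) depth=32
  Q 136.122.184.4: descend 10001000011110101011100000000100 ; hops seen [H7,H1] ; pick H1
  + 118.101.99.0/24 (H7) depth=24
  Q 33.250.151.0: descend 001000011111101010010111 ; hops seen [H7,H4,H6] ; pick H6
  - 33.250.151.0/24 clear@24
  + 0.0.0.0/0 (H4) depth=0
  Q 136.122.184.4: descend 10001000011110101011100000000100 ; hops seen [H4,H1] ; pick H1
  Q 118.101.99.24: descend 0111011001100101011000110 ; hops seen [H4,H7] ; pick H7
  + 33.240.0.0/12 (H3) depth=12
  + 136.0.0.0/8 (H6) depth=8
  - 0.0.0.0/0 clear@0
  Q 118.101.99.113: descend 0111011001100101011000110111 ; hops seen [H7,H0] ; pick H0
  + 136.122.184.0/24 (H3) depth=24
  - 136.122.184.0/24 clear@24
  Q 180.160.196.252: descend 10 ; hops seen [∅] ; pick no-route
  Q 118.101.99.112: descend 0111011001100101011000110111 ; hops seen [H7,H0] ; pick H0
  - 33.250.0.0/16 clear@16
  + 136.0.0.0/6 (H4) depth=6
  + 63.46.80.0/20 (H7) depth=20
  + 33.128.0.0/9 (H1) depth=9

== LOOKUPS ==
["H7","H3","H1","H6","H1","H7","H0","no-route","H0"]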